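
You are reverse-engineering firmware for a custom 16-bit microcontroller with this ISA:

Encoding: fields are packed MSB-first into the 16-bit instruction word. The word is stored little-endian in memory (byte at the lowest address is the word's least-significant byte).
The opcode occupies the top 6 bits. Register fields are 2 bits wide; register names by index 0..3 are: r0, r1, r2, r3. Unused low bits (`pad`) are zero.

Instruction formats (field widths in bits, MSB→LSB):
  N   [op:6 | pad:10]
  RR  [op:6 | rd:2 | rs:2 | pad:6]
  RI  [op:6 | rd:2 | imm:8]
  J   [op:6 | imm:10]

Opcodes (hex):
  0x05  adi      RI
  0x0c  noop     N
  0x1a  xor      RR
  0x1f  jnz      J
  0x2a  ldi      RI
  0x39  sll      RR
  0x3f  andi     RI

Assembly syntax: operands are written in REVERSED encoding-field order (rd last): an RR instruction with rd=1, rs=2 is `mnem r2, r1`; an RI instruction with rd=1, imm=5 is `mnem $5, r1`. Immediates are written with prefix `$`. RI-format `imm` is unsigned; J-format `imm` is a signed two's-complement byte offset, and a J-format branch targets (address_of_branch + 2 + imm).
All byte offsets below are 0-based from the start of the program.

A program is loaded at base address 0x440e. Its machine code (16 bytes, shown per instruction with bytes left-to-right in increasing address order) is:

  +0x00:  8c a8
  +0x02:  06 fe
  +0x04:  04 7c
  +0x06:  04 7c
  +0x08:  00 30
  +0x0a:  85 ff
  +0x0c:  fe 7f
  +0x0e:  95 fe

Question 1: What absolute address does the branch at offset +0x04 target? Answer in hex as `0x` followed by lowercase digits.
@+04  little-endian(04 7c) = 0x7c04
  top 6b → 0x1f → jnz [J]
  imm@[9:0]=0x4 ⇒ $4
  target = base 0x440e + off 0x04 + 2 + imm 4 = 0x4418

0x4418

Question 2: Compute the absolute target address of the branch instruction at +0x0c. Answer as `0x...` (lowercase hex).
0x441a

+0x0c: fe 7f ⇒ word 0x7ffe (little)
  op=0x7ffe>>10=0x1f ⇒ jnz (J)
  [9:0] imm=1022 (s10→-2) = $-2
  target = base 0x440e + off 0x0c + 2 + imm -2 = 0x441a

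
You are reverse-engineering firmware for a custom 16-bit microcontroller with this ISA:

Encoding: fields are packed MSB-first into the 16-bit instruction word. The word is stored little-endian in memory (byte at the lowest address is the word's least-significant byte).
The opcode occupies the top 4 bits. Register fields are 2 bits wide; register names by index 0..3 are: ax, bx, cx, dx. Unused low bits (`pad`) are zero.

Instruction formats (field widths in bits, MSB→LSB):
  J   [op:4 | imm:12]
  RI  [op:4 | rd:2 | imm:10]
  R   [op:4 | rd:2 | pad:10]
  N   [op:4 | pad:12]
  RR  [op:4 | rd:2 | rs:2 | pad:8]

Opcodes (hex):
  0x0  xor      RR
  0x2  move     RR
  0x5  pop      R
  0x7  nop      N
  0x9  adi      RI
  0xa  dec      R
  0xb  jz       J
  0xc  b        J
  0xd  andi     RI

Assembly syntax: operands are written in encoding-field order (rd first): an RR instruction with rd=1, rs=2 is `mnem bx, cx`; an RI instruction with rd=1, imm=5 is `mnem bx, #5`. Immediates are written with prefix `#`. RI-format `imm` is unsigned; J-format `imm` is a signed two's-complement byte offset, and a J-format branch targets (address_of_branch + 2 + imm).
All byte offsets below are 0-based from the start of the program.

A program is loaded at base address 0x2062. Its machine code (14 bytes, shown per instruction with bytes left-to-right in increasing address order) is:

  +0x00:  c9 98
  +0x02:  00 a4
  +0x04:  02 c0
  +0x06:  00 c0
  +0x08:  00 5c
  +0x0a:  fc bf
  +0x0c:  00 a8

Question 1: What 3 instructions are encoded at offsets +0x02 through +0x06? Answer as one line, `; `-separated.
[02] 00 a4 → 0xa400
  top 4b → 0xa → dec [R]
  rd@[11:10]=0x1 ⇒ bx
[04] 02 c0 → 0xc002
  top 4b → 0xc → b [J]
  imm@[11:0]=0x2 ⇒ #2
[06] 00 c0 → 0xc000
  top 4b → 0xc → b [J]
  imm@[11:0]=0x0 ⇒ #0

dec bx; b #2; b #0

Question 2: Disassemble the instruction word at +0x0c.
dec cx

@+0c  little-endian(00 a8) = 0xa800
  opcode bits[15:12]=0xa: dec/R
  [11:10] rd=2 = cx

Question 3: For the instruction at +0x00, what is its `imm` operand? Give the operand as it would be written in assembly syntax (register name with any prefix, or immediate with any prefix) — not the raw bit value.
[00] c9 98 → 0x98c9
  top 4b → 0x9 → adi [RI]
  rd@[11:10]=0x2 ⇒ cx
  imm@[9:0]=0xc9 ⇒ #201

#201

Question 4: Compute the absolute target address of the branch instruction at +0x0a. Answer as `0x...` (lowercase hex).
0x206a

+0x0a: fc bf ⇒ word 0xbffc (little)
  opcode bits[15:12]=0xb: jz/J
  [11:0] imm=4092 (s12→-4) = #-4
  target = base 0x2062 + off 0x0a + 2 + imm -4 = 0x206a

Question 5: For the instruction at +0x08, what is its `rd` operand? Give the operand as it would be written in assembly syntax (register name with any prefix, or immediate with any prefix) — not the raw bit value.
off 0x08: read 00 5c as little → 0x5c00
  opcode bits[15:12]=0x5: pop/R
  rd@[11:10]=0x3 ⇒ dx

dx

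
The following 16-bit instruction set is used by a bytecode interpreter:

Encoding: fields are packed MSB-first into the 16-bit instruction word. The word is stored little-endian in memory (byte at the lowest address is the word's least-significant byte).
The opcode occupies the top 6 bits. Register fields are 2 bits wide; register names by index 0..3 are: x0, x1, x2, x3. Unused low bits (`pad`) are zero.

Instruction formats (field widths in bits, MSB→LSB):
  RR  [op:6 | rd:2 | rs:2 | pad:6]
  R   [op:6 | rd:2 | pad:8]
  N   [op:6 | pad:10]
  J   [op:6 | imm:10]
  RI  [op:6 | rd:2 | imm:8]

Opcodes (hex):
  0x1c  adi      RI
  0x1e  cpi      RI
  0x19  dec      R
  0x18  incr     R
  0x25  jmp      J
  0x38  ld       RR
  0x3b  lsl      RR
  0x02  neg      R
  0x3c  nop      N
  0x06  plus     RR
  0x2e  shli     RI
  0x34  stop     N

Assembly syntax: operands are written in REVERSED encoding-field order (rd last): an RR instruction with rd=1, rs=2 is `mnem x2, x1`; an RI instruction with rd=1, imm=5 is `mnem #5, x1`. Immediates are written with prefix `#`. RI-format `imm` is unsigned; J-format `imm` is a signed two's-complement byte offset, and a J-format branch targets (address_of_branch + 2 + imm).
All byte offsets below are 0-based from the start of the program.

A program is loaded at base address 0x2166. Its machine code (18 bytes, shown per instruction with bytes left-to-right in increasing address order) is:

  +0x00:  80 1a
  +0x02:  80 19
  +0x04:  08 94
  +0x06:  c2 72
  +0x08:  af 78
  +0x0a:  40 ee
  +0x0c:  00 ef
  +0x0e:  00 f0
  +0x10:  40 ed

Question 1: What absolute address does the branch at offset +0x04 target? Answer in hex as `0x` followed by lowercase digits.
[04] 08 94 → 0x9408
  top 6b → 0x25 → jmp [J]
  [9:0] imm=8 = #8
  target = base 0x2166 + off 0x04 + 2 + imm 8 = 0x2174

0x2174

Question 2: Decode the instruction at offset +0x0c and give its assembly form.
lsl x0, x3

@+0c  little-endian(00 ef) = 0xef00
  top 6b → 0x3b → lsl [RR]
  [9:8] rd=3 = x3
  [7:6] rs=0 = x0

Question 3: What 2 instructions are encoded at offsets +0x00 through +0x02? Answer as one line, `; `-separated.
plus x2, x2; plus x2, x1

+0x00: 80 1a ⇒ word 0x1a80 (little)
  top 6b → 0x6 → plus [RR]
  rd: (w>>8)&0x3=0x2 → x2
  rs: (w>>6)&0x3=0x2 → x2
+0x02: 80 19 ⇒ word 0x1980 (little)
  top 6b → 0x6 → plus [RR]
  rd: (w>>8)&0x3=0x1 → x1
  rs: (w>>6)&0x3=0x2 → x2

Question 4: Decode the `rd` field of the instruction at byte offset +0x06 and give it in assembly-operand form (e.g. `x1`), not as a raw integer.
[06] c2 72 → 0x72c2
  opcode bits[15:10]=0x1c: adi/RI
  [9:8] rd=2 = x2
  [7:0] imm=194 = #194

x2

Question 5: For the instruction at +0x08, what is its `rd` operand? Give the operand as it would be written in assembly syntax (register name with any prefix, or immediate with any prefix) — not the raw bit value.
x0

+0x08: af 78 ⇒ word 0x78af (little)
  top 6b → 0x1e → cpi [RI]
  rd@[9:8]=0x0 ⇒ x0
  imm@[7:0]=0xaf ⇒ #175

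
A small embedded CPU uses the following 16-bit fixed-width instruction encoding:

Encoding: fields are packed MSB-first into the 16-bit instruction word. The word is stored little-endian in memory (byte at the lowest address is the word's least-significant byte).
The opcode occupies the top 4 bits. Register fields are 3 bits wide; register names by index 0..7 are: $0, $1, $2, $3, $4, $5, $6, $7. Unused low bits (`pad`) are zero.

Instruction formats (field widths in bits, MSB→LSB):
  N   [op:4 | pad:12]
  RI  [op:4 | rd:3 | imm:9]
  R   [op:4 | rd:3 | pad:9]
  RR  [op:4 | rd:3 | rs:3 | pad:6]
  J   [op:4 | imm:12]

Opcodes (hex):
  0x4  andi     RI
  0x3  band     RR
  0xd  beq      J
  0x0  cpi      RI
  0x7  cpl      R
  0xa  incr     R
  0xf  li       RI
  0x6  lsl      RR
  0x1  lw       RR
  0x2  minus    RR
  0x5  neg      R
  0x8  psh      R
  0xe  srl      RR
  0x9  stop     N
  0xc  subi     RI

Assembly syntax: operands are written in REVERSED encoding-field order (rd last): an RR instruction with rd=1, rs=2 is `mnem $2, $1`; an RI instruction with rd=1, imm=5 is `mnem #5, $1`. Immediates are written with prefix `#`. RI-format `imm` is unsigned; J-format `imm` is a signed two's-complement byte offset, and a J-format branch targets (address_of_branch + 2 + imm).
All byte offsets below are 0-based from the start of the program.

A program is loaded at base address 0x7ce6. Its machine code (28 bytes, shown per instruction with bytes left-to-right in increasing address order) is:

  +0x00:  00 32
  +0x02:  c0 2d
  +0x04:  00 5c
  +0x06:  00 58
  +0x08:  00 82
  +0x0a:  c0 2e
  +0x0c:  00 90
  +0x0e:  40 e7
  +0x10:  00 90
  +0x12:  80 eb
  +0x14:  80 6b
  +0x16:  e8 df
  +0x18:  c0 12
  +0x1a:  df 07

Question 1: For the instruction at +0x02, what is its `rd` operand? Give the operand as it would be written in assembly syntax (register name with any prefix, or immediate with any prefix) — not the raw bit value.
off 0x02: read c0 2d as little → 0x2dc0
  opcode bits[15:12]=0x2: minus/RR
  [11:9] rd=6 = $6
  [8:6] rs=7 = $7

$6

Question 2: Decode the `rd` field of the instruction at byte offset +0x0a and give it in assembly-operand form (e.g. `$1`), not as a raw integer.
$7

@+0a  little-endian(c0 2e) = 0x2ec0
  top 4b → 0x2 → minus [RR]
  rd@[11:9]=0x7 ⇒ $7
  rs@[8:6]=0x3 ⇒ $3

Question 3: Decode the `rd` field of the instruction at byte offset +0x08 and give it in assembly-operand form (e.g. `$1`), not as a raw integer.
+0x08: 00 82 ⇒ word 0x8200 (little)
  top 4b → 0x8 → psh [R]
  [11:9] rd=1 = $1

$1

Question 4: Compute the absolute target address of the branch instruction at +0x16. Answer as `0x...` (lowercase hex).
[16] e8 df → 0xdfe8
  opcode bits[15:12]=0xd: beq/J
  imm: (w>>0)&0xfff=0xfe8 (s12→-24) → #-24
  target = base 0x7ce6 + off 0x16 + 2 + imm -24 = 0x7ce6

0x7ce6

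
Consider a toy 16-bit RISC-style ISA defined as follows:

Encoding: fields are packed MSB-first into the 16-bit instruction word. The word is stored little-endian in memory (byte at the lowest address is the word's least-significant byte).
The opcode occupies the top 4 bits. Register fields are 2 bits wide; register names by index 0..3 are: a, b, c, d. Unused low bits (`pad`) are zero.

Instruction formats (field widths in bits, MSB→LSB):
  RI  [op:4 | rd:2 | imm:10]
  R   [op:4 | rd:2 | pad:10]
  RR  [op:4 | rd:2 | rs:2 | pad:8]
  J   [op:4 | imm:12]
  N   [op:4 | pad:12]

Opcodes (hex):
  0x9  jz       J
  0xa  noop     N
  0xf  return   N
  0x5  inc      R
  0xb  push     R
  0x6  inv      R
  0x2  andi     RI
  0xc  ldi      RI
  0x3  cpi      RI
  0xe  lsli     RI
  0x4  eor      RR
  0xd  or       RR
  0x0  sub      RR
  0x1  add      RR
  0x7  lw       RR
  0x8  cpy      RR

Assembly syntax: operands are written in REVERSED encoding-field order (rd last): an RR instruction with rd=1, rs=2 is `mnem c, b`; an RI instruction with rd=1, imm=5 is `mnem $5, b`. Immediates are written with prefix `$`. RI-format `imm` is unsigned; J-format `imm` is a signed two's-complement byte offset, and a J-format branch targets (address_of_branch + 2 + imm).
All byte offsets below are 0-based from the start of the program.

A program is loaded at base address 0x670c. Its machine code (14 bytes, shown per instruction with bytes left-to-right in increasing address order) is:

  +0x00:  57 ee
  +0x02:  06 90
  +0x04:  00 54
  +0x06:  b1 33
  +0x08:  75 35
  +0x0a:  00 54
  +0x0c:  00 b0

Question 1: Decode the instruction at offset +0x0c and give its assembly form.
push a

+0x0c: 00 b0 ⇒ word 0xb000 (little)
  op=0xb000>>12=0xb ⇒ push (R)
  [11:10] rd=0 = a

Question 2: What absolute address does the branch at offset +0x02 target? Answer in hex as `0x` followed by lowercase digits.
0x6716

off 0x02: read 06 90 as little → 0x9006
  top 4b → 0x9 → jz [J]
  imm: (w>>0)&0xfff=0x6 → $6
  target = base 0x670c + off 0x02 + 2 + imm 6 = 0x6716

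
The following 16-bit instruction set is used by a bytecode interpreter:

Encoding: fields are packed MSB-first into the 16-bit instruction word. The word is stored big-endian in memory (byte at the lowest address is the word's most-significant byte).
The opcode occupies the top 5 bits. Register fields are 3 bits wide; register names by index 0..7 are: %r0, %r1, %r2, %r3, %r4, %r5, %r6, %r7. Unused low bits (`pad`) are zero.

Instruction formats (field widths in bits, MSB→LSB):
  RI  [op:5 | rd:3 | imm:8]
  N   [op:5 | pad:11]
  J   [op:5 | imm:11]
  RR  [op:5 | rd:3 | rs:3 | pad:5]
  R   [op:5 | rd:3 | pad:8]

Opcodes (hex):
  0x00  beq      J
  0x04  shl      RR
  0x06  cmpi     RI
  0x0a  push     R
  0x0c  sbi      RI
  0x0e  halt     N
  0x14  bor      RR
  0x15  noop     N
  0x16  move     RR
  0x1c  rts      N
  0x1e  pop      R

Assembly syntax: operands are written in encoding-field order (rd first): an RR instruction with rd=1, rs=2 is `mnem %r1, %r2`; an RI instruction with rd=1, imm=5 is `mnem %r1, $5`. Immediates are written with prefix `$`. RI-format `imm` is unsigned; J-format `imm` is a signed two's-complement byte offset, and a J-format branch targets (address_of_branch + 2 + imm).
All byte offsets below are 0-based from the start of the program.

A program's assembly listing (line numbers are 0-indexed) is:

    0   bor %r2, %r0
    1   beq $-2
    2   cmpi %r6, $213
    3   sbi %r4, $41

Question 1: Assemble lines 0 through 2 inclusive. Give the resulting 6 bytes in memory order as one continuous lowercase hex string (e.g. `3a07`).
0. bor fields op=0x14:5|rd=2:3|rs=0:3|pad=0:5 → word a200h → a2 00
1. beq fields op=0x0:5|imm=-2:11 → word 07feh → 07 fe
2. cmpi fields op=0x6:5|rd=6:3|imm=213:8 → word 36d5h → 36 d5

a20007fe36d5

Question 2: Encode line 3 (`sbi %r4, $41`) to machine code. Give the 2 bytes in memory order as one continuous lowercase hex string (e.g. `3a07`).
line 3 (sbi): pack op=0xc:5|rd=4:3|imm=41:8 = 0x6429; big→ 64 29

6429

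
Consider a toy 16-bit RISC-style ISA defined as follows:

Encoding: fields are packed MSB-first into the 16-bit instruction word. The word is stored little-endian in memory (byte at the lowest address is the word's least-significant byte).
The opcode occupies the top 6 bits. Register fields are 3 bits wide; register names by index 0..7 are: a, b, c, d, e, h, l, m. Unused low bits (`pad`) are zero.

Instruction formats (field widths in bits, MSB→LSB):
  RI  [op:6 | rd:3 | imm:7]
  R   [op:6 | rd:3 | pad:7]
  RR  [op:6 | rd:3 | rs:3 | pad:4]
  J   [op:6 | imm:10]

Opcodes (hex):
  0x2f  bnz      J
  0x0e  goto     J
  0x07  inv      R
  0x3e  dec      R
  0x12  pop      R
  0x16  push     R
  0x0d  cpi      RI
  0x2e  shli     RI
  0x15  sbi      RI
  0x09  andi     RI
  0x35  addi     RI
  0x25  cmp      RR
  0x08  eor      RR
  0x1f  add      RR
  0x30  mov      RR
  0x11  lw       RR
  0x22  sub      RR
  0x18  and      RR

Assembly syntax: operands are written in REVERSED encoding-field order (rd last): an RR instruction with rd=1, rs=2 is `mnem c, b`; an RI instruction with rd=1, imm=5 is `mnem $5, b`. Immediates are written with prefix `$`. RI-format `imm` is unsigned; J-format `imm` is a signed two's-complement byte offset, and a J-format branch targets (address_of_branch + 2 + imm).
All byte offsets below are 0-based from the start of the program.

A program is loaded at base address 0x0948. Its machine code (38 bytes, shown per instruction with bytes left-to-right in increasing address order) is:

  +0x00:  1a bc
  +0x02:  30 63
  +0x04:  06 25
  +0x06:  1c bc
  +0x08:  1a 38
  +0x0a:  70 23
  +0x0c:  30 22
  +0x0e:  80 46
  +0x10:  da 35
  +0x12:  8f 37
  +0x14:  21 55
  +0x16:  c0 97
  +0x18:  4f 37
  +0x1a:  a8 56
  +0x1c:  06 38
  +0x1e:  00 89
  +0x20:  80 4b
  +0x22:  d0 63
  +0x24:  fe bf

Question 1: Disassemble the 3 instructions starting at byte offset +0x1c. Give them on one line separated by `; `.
@+1c  little-endian(06 38) = 0x3806
  op=0x3806>>10=0xe ⇒ goto (J)
  imm@[9:0]=0x6 ⇒ $6
@+1e  little-endian(00 89) = 0x8900
  op=0x8900>>10=0x22 ⇒ sub (RR)
  rd@[9:7]=0x2 ⇒ c
  rs@[6:4]=0x0 ⇒ a
@+20  little-endian(80 4b) = 0x4b80
  op=0x4b80>>10=0x12 ⇒ pop (R)
  rd@[9:7]=0x7 ⇒ m

goto $6; sub a, c; pop m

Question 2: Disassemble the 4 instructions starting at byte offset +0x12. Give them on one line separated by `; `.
cpi $15, m; sbi $33, c; cmp e, m; cpi $79, l

+0x12: 8f 37 ⇒ word 0x378f (little)
  opcode bits[15:10]=0xd: cpi/RI
  rd: (w>>7)&0x7=0x7 → m
  imm: (w>>0)&0x7f=0xf → $15
+0x14: 21 55 ⇒ word 0x5521 (little)
  opcode bits[15:10]=0x15: sbi/RI
  rd: (w>>7)&0x7=0x2 → c
  imm: (w>>0)&0x7f=0x21 → $33
+0x16: c0 97 ⇒ word 0x97c0 (little)
  opcode bits[15:10]=0x25: cmp/RR
  rd: (w>>7)&0x7=0x7 → m
  rs: (w>>4)&0x7=0x4 → e
+0x18: 4f 37 ⇒ word 0x374f (little)
  opcode bits[15:10]=0xd: cpi/RI
  rd: (w>>7)&0x7=0x6 → l
  imm: (w>>0)&0x7f=0x4f → $79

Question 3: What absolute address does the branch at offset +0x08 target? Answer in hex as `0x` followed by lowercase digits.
+0x08: 1a 38 ⇒ word 0x381a (little)
  top 6b → 0xe → goto [J]
  imm@[9:0]=0x1a ⇒ $26
  target = base 0x0948 + off 0x08 + 2 + imm 26 = 0x096c

0x096c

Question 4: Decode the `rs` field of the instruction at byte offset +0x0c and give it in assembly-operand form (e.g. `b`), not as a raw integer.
off 0x0c: read 30 22 as little → 0x2230
  top 6b → 0x8 → eor [RR]
  [9:7] rd=4 = e
  [6:4] rs=3 = d

d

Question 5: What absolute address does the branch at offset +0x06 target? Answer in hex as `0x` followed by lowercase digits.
off 0x06: read 1c bc as little → 0xbc1c
  top 6b → 0x2f → bnz [J]
  imm@[9:0]=0x1c ⇒ $28
  target = base 0x0948 + off 0x06 + 2 + imm 28 = 0x096c

0x096c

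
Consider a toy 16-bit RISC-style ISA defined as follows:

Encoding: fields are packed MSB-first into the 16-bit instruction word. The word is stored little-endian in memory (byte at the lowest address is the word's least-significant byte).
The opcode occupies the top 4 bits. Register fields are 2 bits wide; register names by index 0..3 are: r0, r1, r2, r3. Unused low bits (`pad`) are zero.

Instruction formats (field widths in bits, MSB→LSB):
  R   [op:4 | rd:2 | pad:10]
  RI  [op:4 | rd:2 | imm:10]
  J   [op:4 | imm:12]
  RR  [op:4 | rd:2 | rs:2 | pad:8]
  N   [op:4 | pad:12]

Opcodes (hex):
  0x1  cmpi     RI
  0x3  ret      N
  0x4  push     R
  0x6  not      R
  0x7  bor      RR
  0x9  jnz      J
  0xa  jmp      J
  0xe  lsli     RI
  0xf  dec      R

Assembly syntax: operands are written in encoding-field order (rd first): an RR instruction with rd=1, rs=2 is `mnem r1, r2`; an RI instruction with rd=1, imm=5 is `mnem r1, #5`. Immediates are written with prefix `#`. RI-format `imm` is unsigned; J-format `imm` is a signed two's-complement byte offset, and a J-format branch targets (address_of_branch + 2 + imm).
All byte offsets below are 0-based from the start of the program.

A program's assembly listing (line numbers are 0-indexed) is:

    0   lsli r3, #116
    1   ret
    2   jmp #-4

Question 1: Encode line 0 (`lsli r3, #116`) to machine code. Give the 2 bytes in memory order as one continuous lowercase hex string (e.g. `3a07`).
74ec

L0: lsli op=0xe:4|rd=3:2|imm=116:10 ⇒ 0xec74 ⇒ little 74 ec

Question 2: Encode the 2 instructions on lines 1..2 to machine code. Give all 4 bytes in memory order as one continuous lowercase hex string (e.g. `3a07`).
L1: ret op=0x3:4|pad=0:12 ⇒ 0x3000 ⇒ little 00 30
L2: jmp op=0xa:4|imm=-4:12 ⇒ 0xaffc ⇒ little fc af

0030fcaf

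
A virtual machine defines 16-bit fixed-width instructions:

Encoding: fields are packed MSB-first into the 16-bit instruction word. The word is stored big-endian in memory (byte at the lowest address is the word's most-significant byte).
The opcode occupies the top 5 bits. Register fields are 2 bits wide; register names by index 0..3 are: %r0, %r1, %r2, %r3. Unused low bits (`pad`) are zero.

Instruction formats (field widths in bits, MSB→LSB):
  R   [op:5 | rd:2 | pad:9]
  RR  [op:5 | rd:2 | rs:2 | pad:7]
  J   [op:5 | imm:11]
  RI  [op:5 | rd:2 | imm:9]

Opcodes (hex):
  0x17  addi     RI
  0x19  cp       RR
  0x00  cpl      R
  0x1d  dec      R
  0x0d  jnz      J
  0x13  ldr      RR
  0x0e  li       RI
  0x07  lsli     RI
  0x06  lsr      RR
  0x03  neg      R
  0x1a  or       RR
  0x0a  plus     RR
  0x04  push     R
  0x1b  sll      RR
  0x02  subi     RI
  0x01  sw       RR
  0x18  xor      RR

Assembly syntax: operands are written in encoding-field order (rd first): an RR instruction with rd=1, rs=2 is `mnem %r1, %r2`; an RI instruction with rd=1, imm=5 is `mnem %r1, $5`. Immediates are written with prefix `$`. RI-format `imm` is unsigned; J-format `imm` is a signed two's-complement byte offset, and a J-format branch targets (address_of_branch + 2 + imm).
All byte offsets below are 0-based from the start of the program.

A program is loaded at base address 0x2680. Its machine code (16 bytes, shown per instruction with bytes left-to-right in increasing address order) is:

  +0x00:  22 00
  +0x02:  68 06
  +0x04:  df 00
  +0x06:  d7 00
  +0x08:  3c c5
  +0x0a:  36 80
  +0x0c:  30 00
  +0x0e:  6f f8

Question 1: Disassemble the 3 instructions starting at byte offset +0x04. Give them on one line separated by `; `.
@+04  big-endian(df 00) = 0xdf00
  op=0xdf00>>11=0x1b ⇒ sll (RR)
  [10:9] rd=3 = %r3
  [8:7] rs=2 = %r2
@+06  big-endian(d7 00) = 0xd700
  op=0xd700>>11=0x1a ⇒ or (RR)
  [10:9] rd=3 = %r3
  [8:7] rs=2 = %r2
@+08  big-endian(3c c5) = 0x3cc5
  op=0x3cc5>>11=0x7 ⇒ lsli (RI)
  [10:9] rd=2 = %r2
  [8:0] imm=197 = $197

sll %r3, %r2; or %r3, %r2; lsli %r2, $197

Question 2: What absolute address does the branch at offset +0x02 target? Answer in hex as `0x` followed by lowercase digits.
0x268a

off 0x02: read 68 06 as big → 0x6806
  op=0x6806>>11=0xd ⇒ jnz (J)
  [10:0] imm=6 = $6
  target = base 0x2680 + off 0x02 + 2 + imm 6 = 0x268a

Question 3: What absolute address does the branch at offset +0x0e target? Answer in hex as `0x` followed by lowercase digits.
@+0e  big-endian(6f f8) = 0x6ff8
  top 5b → 0xd → jnz [J]
  imm@[10:0]=0x7f8 (s11→-8) ⇒ $-8
  target = base 0x2680 + off 0x0e + 2 + imm -8 = 0x2688

0x2688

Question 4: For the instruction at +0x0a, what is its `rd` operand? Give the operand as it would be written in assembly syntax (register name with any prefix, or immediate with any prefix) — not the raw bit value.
%r3

off 0x0a: read 36 80 as big → 0x3680
  top 5b → 0x6 → lsr [RR]
  rd: (w>>9)&0x3=0x3 → %r3
  rs: (w>>7)&0x3=0x1 → %r1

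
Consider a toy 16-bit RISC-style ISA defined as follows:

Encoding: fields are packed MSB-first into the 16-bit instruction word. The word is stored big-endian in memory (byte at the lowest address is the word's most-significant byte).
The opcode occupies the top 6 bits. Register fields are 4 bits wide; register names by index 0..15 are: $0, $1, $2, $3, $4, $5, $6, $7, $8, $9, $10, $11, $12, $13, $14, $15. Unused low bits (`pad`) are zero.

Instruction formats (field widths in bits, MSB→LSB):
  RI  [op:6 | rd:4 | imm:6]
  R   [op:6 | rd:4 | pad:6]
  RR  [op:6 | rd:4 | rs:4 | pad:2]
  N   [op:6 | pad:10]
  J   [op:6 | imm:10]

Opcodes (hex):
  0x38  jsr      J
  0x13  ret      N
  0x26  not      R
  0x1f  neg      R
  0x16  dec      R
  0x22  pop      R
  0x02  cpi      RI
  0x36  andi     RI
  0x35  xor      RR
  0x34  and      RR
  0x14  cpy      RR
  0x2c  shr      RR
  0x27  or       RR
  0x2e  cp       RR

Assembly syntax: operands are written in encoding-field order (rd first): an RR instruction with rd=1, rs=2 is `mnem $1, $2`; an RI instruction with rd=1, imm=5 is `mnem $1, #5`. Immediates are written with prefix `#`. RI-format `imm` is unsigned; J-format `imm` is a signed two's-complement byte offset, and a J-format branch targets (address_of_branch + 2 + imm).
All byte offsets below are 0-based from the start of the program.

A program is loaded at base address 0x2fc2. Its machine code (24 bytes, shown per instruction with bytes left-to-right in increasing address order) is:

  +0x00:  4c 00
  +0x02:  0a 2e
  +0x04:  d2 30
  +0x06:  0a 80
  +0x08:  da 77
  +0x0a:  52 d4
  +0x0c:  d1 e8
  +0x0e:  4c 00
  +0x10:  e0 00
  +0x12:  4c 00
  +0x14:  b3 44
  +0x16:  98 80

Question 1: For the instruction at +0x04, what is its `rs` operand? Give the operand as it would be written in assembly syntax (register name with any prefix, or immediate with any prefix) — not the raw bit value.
$12

off 0x04: read d2 30 as big → 0xd230
  opcode bits[15:10]=0x34: and/RR
  rd@[9:6]=0x8 ⇒ $8
  rs@[5:2]=0xc ⇒ $12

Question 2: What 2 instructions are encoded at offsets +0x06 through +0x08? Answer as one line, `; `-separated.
cpi $10, #0; andi $9, #55

+0x06: 0a 80 ⇒ word 0x0a80 (big)
  op=0x0a80>>10=0x2 ⇒ cpi (RI)
  [9:6] rd=10 = $10
  [5:0] imm=0 = #0
+0x08: da 77 ⇒ word 0xda77 (big)
  op=0xda77>>10=0x36 ⇒ andi (RI)
  [9:6] rd=9 = $9
  [5:0] imm=55 = #55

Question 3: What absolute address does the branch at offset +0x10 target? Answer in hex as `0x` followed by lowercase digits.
+0x10: e0 00 ⇒ word 0xe000 (big)
  opcode bits[15:10]=0x38: jsr/J
  [9:0] imm=0 = #0
  target = base 0x2fc2 + off 0x10 + 2 + imm 0 = 0x2fd4

0x2fd4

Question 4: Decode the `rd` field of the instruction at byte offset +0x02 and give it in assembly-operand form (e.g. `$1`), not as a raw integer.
@+02  big-endian(0a 2e) = 0x0a2e
  op=0x0a2e>>10=0x2 ⇒ cpi (RI)
  rd: (w>>6)&0xf=0x8 → $8
  imm: (w>>0)&0x3f=0x2e → #46

$8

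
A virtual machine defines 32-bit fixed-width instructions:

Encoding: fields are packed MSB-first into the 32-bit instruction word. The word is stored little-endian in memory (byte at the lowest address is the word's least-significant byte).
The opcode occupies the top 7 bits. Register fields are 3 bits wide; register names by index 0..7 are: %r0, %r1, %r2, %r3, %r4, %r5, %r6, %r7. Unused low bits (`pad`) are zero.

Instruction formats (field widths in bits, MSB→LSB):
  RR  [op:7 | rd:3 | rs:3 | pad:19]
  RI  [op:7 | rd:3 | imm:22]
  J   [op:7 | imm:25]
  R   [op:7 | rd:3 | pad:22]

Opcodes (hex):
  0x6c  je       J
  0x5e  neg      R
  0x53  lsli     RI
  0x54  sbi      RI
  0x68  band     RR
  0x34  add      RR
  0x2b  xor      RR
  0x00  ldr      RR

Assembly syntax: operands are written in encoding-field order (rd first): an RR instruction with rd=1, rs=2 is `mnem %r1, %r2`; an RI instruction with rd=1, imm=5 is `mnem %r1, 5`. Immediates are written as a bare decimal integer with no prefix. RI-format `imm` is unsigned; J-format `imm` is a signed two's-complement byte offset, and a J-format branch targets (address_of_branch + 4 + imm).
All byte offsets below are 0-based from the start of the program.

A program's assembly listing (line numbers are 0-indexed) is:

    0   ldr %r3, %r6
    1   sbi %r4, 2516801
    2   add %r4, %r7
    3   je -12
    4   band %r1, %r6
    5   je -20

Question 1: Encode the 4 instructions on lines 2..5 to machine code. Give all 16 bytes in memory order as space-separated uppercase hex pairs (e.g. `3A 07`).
00 00 38 69 F4 FF FF D9 00 00 70 D0 EC FF FF D9

line 2 (add): pack op=0x34:7|rd=4:3|rs=7:3|pad=0:19 = 0x69380000; little→ 00 00 38 69
line 3 (je): pack op=0x6c:7|imm=-12:25 = 0xd9fffff4; little→ f4 ff ff d9
line 4 (band): pack op=0x68:7|rd=1:3|rs=6:3|pad=0:19 = 0xd0700000; little→ 00 00 70 d0
line 5 (je): pack op=0x6c:7|imm=-20:25 = 0xd9ffffec; little→ ec ff ff d9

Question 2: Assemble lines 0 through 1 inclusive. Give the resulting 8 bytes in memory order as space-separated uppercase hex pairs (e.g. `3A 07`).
0. ldr fields op=0x0:7|rd=3:3|rs=6:3|pad=0:19 → word 00f00000h → 00 00 f0 00
1. sbi fields op=0x54:7|rd=4:3|imm=2516801:22 → word a9266741h → 41 67 26 a9

00 00 F0 00 41 67 26 A9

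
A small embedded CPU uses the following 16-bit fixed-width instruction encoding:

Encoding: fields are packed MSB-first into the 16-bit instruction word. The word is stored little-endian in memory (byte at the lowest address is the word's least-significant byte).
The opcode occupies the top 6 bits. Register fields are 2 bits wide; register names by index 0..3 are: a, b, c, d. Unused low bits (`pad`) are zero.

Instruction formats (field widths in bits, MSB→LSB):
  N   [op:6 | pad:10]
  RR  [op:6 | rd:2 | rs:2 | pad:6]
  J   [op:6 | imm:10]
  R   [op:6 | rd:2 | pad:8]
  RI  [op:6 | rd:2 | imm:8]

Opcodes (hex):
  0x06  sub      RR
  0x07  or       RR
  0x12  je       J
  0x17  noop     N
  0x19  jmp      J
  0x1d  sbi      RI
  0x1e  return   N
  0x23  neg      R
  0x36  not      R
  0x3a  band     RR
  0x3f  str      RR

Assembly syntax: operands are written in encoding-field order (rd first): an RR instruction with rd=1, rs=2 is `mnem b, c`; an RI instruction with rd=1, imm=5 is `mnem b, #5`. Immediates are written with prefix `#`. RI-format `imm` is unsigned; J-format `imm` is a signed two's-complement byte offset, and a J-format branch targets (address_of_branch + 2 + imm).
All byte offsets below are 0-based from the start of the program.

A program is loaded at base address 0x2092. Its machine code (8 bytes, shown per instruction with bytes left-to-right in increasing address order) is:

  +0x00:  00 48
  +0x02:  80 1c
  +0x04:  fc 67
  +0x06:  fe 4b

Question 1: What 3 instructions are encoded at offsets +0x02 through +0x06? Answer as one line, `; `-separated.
or a, c; jmp #-4; je #-2

+0x02: 80 1c ⇒ word 0x1c80 (little)
  op=0x1c80>>10=0x7 ⇒ or (RR)
  rd@[9:8]=0x0 ⇒ a
  rs@[7:6]=0x2 ⇒ c
+0x04: fc 67 ⇒ word 0x67fc (little)
  op=0x67fc>>10=0x19 ⇒ jmp (J)
  imm@[9:0]=0x3fc (s10→-4) ⇒ #-4
+0x06: fe 4b ⇒ word 0x4bfe (little)
  op=0x4bfe>>10=0x12 ⇒ je (J)
  imm@[9:0]=0x3fe (s10→-2) ⇒ #-2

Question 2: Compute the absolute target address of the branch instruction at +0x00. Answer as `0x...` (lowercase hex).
[00] 00 48 → 0x4800
  top 6b → 0x12 → je [J]
  [9:0] imm=0 = #0
  target = base 0x2092 + off 0x00 + 2 + imm 0 = 0x2094

0x2094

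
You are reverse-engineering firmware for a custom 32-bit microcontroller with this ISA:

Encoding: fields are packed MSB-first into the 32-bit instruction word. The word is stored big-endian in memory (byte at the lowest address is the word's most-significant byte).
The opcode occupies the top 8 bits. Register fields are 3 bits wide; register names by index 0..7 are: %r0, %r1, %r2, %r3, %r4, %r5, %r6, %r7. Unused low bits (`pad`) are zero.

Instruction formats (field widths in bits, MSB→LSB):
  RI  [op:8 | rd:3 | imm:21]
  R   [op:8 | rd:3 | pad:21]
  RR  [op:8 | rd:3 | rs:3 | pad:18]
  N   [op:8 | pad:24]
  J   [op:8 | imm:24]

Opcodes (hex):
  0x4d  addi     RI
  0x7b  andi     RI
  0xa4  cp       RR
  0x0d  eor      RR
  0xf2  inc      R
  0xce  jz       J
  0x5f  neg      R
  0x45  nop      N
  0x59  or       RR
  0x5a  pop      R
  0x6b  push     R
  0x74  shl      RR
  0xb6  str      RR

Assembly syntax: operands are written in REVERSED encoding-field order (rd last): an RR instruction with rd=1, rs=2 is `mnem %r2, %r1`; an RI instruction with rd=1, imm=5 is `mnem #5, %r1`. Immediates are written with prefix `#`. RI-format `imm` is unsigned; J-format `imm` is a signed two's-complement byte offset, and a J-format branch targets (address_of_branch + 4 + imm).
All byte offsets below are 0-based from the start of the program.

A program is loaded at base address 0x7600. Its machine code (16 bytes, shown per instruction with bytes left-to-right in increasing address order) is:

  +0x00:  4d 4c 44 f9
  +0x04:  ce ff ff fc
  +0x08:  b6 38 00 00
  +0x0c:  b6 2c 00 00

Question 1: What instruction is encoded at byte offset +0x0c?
+0x0c: b6 2c 00 00 ⇒ word 0xb62c0000 (big)
  top 8b → 0xb6 → str [RR]
  rd: (w>>21)&0x7=0x1 → %r1
  rs: (w>>18)&0x7=0x3 → %r3

str %r3, %r1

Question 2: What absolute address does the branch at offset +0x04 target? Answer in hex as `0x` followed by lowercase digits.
0x7604

+0x04: ce ff ff fc ⇒ word 0xcefffffc (big)
  opcode bits[31:24]=0xce: jz/J
  imm@[23:0]=0xfffffc (s24→-4) ⇒ #-4
  target = base 0x7600 + off 0x04 + 4 + imm -4 = 0x7604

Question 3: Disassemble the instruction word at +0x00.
addi #804089, %r2

+0x00: 4d 4c 44 f9 ⇒ word 0x4d4c44f9 (big)
  top 8b → 0x4d → addi [RI]
  rd: (w>>21)&0x7=0x2 → %r2
  imm: (w>>0)&0x1fffff=0xc44f9 → #804089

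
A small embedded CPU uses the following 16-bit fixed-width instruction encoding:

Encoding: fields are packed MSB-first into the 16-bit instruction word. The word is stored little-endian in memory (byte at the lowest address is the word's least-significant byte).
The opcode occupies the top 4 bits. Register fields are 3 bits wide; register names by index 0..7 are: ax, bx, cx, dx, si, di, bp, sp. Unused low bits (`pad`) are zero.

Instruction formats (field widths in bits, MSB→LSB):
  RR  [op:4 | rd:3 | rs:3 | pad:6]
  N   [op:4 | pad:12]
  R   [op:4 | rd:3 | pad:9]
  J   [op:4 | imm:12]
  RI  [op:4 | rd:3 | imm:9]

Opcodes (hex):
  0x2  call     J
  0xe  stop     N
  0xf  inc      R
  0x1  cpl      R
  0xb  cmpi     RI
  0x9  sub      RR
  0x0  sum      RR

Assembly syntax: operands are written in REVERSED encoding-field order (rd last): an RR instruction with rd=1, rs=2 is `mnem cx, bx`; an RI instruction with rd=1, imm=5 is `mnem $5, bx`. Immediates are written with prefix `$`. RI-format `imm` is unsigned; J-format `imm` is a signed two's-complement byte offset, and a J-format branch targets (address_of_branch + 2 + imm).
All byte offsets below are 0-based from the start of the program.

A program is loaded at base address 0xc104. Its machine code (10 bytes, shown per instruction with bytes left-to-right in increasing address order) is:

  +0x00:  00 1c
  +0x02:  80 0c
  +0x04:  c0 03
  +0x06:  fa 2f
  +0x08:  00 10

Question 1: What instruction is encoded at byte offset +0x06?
+0x06: fa 2f ⇒ word 0x2ffa (little)
  opcode bits[15:12]=0x2: call/J
  imm@[11:0]=0xffa (s12→-6) ⇒ $-6

call $-6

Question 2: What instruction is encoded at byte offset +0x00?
cpl bp

[00] 00 1c → 0x1c00
  opcode bits[15:12]=0x1: cpl/R
  [11:9] rd=6 = bp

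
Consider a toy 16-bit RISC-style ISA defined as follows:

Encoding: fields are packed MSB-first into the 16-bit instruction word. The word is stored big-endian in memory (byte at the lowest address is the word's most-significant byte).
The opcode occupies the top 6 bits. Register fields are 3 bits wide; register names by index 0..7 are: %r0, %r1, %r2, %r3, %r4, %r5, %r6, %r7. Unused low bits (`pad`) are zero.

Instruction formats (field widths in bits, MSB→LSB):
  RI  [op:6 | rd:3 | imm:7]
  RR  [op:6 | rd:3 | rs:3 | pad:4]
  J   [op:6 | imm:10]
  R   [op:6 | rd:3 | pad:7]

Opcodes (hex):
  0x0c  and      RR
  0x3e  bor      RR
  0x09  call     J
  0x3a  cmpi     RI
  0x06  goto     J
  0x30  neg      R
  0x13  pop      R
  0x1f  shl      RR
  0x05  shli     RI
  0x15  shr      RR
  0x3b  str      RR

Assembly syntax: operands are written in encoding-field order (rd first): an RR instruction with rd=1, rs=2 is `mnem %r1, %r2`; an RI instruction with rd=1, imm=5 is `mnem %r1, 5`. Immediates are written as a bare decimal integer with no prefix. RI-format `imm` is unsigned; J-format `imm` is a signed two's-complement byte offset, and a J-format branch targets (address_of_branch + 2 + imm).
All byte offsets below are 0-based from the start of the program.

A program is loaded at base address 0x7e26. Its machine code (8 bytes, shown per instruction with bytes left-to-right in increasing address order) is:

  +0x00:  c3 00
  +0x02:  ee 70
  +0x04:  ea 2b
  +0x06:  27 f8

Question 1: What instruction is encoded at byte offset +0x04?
cmpi %r4, 43

[04] ea 2b → 0xea2b
  opcode bits[15:10]=0x3a: cmpi/RI
  rd: (w>>7)&0x7=0x4 → %r4
  imm: (w>>0)&0x7f=0x2b → 43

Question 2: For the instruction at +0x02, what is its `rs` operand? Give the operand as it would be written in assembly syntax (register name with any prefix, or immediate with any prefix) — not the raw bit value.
%r7

off 0x02: read ee 70 as big → 0xee70
  op=0xee70>>10=0x3b ⇒ str (RR)
  rd@[9:7]=0x4 ⇒ %r4
  rs@[6:4]=0x7 ⇒ %r7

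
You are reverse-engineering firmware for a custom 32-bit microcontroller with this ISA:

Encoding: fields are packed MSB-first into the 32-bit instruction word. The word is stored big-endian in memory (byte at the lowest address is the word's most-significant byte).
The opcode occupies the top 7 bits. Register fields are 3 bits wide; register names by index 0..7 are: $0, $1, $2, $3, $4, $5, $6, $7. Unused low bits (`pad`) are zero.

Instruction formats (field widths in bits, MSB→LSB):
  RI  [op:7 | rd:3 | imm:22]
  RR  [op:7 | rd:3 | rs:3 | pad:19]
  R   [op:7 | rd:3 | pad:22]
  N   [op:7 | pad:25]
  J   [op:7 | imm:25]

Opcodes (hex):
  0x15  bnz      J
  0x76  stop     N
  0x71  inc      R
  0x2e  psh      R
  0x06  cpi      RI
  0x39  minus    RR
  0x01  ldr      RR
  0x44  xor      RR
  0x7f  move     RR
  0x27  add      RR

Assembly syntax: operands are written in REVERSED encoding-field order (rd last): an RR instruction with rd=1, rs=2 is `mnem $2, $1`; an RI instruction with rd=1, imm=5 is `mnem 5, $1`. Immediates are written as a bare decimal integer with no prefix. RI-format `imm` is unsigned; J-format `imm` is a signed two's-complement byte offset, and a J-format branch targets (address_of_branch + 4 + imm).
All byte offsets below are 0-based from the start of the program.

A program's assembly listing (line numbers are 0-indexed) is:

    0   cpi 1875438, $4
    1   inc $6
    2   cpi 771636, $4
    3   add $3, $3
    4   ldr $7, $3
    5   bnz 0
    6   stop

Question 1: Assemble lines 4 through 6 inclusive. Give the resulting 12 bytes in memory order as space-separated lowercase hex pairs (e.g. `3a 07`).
4. ldr fields op=0x1:7|rd=3:3|rs=7:3|pad=0:19 → word 02f80000h → 02 f8 00 00
5. bnz fields op=0x15:7|imm=0:25 → word 2a000000h → 2a 00 00 00
6. stop fields op=0x76:7|pad=0:25 → word ec000000h → ec 00 00 00

02 f8 00 00 2a 00 00 00 ec 00 00 00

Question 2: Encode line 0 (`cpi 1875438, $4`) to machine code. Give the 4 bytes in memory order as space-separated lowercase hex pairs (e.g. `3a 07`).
0d 1c 9d ee

0. cpi fields op=0x6:7|rd=4:3|imm=1875438:22 → word 0d1c9deeh → 0d 1c 9d ee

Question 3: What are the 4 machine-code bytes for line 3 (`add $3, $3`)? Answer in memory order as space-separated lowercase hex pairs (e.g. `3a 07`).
line 3 (add): pack op=0x27:7|rd=3:3|rs=3:3|pad=0:19 = 0x4ed80000; big→ 4e d8 00 00

4e d8 00 00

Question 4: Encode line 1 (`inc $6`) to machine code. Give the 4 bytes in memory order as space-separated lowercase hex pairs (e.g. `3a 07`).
1. inc fields op=0x71:7|rd=6:3|pad=0:22 → word e3800000h → e3 80 00 00

e3 80 00 00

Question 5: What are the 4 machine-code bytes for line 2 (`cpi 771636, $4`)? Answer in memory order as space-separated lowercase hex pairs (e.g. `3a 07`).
0d 0b c6 34

2. cpi fields op=0x6:7|rd=4:3|imm=771636:22 → word 0d0bc634h → 0d 0b c6 34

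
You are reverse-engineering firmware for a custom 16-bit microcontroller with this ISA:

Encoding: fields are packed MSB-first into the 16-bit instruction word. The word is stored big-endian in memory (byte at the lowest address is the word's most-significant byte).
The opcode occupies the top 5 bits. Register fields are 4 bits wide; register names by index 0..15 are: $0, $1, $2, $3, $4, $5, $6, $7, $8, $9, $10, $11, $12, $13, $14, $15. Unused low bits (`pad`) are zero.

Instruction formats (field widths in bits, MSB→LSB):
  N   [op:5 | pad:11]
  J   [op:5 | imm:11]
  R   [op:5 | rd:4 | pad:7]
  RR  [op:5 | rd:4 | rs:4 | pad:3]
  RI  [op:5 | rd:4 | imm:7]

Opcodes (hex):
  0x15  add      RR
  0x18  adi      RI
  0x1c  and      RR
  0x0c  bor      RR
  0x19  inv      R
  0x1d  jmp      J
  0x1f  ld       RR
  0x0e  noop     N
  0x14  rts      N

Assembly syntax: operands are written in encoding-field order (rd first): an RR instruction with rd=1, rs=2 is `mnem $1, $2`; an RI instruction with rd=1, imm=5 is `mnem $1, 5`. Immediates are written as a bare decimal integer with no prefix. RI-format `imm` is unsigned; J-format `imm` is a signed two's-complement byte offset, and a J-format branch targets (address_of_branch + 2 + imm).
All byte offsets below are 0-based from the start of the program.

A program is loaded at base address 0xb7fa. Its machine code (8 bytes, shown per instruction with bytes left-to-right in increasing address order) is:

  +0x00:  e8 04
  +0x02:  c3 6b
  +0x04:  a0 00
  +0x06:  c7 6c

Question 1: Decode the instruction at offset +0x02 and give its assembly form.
adi $6, 107

@+02  big-endian(c3 6b) = 0xc36b
  opcode bits[15:11]=0x18: adi/RI
  rd@[10:7]=0x6 ⇒ $6
  imm@[6:0]=0x6b ⇒ 107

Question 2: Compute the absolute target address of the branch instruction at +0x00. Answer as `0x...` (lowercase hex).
0xb800

+0x00: e8 04 ⇒ word 0xe804 (big)
  opcode bits[15:11]=0x1d: jmp/J
  [10:0] imm=4 = 4
  target = base 0xb7fa + off 0x00 + 2 + imm 4 = 0xb800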